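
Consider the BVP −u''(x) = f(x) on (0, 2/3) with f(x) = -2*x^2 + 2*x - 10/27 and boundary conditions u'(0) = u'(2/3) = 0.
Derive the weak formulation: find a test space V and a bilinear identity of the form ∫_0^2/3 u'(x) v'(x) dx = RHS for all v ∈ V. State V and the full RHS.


V = H^1(0, 2/3) (no boundary constraint on v; u is determined up to an additive constant); weak form: ∫_0^2/3 u'v' dx = ∫_0^2/3 (-2*x^2 + 2*x - 10/27) v dx for all v ∈ V.

Multiply both sides by a test function v and integrate from 0 to 2/3:
  ∫_0^2/3 −u''(x) v(x) dx = ∫_0^2/3 f(x) v(x) dx.
Integrate the LHS by parts once:
  ∫_0^2/3 −u'' v dx = −[u'(x) v(x)]_0^2/3 + ∫_0^2/3 u'(x) v'(x) dx.
Thus ∫_0^2/3 u'(x) v'(x) dx = ∫_0^2/3 f(x) v(x) dx + [u'(x) v(x)]_0^2/3.
Choose V so that boundary terms are either known or forced to vanish.
u has homogeneous Neumann: u'(0) = u'(2/3) = 0. So [u' v]_0^2/3 = 0·v(2/3) − 0·v(0) = 0 for any v; take V = H^1(0, 2/3).
Weak formulation: find u (satisfying any essential BC) such that ∫_0^2/3 u'(x) v'(x) dx = ∫_0^2/3 f v dx for all v ∈ V (homogeneous Neumann, so boundary terms vanish).
Substituting f(x) = -2*x^2 + 2*x - 10/27, the right-hand side is ∫_0^2/3 (-2*x^2 + 2*x - 10/27) v dx.
Compatibility check (pure Neumann): taking v ≡ 1 ∈ V gives 0 = ∫_0^2/3 f dx + (0) − (0), i.e. ∫_0^2/3 f dx must equal u'(0) − u'(2/3) = 0. Indeed ∫_0^2/3 (-2*x^2 + 2*x - 10/27) dx = 0, so the data are compatible. The solution is then unique only up to an additive constant (fix it e.g. by requiring ∫_0^2/3 u dx = 0).


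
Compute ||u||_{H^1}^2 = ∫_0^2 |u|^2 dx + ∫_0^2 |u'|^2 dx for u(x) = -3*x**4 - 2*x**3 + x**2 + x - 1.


||u||_{H^1}^2 = 491432/105

The H^1 norm (squared) on an interval (0, L) is
  ||u||_{H^1}^2 = ∫_0^L u(x)^2 dx + ∫_0^L u'(x)^2 dx.
Compute u'(x) = -12*x**3 - 6*x**2 + 2*x + 1.
Then u(x)^2 = 9*x**8 + 12*x**7 - 2*x**6 - 10*x**5 + 3*x**4 + 6*x**3 - x**2 - 2*x + 1 and u'(x)^2 = 144*x**6 + 144*x**5 - 12*x**4 - 48*x**3 - 8*x**2 + 4*x + 1.
Integrate each monomial from 0 to 2 using ∫_0^2 c·x^n dx = c·2^(n+1)/(n+1):
  ∫_0^2 u(x)^2 dx = ∫_0^2 (9*x^8 + 12*x^7 - 2*x^6 - 10*x^5 + 3*x^4 + 6*x^3 - x^2 - 2*x + 1) dx. Term by term:
    ∫_0^2 9*x^8 dx = 512;  ∫_0^2 12*x^7 dx = 384;  ∫_0^2 -2*x^6 dx = -256/7;
    ∫_0^2 -10*x^5 dx = -320/3;  ∫_0^2 3*x^4 dx = 96/5;  ∫_0^2 6*x^3 dx = 24;
    ∫_0^2 -x^2 dx = -8/3;  ∫_0^2 -2*x dx = -4;  ∫_0^2 1 dx = 2.
  Sum: 512 + 384 − 256/7 − 320/3 + 96/5 + 24 − 8/3 − 4 + 2 = 83086/105.
  ∫_0^2 u'(x)^2 dx = ∫_0^2 (144*x^6 + 144*x^5 - 12*x^4 - 48*x^3 - 8*x^2 + 4*x + 1) dx. Term by term:
    ∫_0^2 144*x^6 dx = 18432/7;  ∫_0^2 144*x^5 dx = 1536;  ∫_0^2 -12*x^4 dx = -384/5;
    ∫_0^2 -48*x^3 dx = -192;  ∫_0^2 -8*x^2 dx = -64/3;  ∫_0^2 4*x dx = 8;
    ∫_0^2 1 dx = 2.
  Sum: 18432/7 + 1536 − 384/5 − 192 − 64/3 + 8 + 2 = 408346/105.
Adding: ||u||_{H^1}^2 = 83086/105 + 408346/105 = 491432/105.


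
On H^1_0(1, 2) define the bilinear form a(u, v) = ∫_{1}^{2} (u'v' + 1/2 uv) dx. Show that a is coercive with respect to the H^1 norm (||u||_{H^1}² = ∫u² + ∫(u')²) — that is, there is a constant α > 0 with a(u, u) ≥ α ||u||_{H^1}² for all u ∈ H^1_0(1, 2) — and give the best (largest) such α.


α = (1/2 + π^2)/(1 + π^2)

Coercivity of a(·,·) on H^1_0(1, 2) means a(u, u) ≥ α ||u||_{H^1}² for every u ∈ H^1_0.
The interval has length L = 1, and Poincaré/coercivity depend only on L. Here a(u, u) = ∫(u')² + (1/2)·∫u².
Here 0 < c = 1/2 < 1. The condition a(u,u) ≥ α||u||_{H^1}² reads (1−α)∫(u')² ≥ (α−c)∫u². Any admissible α is ≤ 1 (rapidly oscillating u have ∫u²/∫(u')² → 0), and α = 1 would force 0 ≥ (1−c)∫u², impossible since c < 1; so 1−α > 0. By the sharp Poincaré inequality on H^1_0 of an interval of length L, ∫(u')² ≥ (π/L)²∫u² with equality for the first sine mode sin(π(x−x₀)/L) (x₀ the left endpoint), so the inequality holds for all u iff (1−α)(π/L)² ≥ α − c, i.e. α ≤ ((π/L)² + c)/((π/L)² + 1) = (1 + c(L/π)²)/(1 + (L/π)²). With (π/L)² = π^2 and c = 1/2, the largest admissible constant is α = ((π/L)² + c)/((π/L)² + 1).
Simplifying, α = (1/2 + π^2)/(1 + π^2).


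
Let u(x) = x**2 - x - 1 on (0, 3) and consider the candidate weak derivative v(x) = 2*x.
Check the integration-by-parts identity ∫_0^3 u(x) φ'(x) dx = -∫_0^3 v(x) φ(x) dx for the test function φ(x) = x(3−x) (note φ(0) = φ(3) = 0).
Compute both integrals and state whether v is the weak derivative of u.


LHS = -9, RHS = -27/2. No, v is not the weak derivative of u.

u(x) = x**2 - x - 1, classical derivative u'(x) = 2*x - 1.
φ(x) = x(3−x), so φ'(x) = 3 - 2*x.
Note φ(0) = φ(3) = 0, so the boundary term u·φ vanishes.
LHS = ∫_0^3 u(x) φ'(x) dx = ∫_0^3 (-2*x^3 + 5*x^2 - x - 3) dx. Term by term:
  ∫_0^3 -2*x^3 dx = -81/2;  ∫_0^3 5*x^2 dx = 45;  ∫_0^3 -x dx = -9/2;
  ∫_0^3 -3 dx = -9.
Sum: -81/2 + 45 − 9/2 − 9 = -9.
So LHS = -9.
∫_0^3 v(x) φ(x) dx = ∫_0^3 (-2*x^3 + 6*x^2) dx. Term by term:
  ∫_0^3 -2*x^3 dx = -81/2;  ∫_0^3 6*x^2 dx = 54.
Sum: -81/2 + 54 = 27/2.
So RHS = -∫_0^3 v(x) φ(x) dx = -27/2.
LHS − RHS = 9/2 ≠ 0, so the identity fails.
(For a valid weak derivative the identity must hold for EVERY test function, in particular this one. The failure shows v is NOT the weak derivative of u.)
Correct weak derivative would be u'(x) = 2*x - 1.


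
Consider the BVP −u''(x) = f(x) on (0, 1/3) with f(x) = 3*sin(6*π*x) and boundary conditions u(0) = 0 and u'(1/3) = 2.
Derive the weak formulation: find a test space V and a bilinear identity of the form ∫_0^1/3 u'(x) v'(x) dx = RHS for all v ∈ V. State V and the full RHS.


V = {v ∈ H^1(0, 1/3) : v(0) = 0} (test functions vanish at x = 0 where u is specified); weak form: ∫_0^1/3 u'v' dx = ∫_0^1/3 (3*sin(6*π*x)) v dx + 2·v(1/3) for all v ∈ V.

Multiply both sides by a test function v and integrate from 0 to 1/3:
  ∫_0^1/3 −u''(x) v(x) dx = ∫_0^1/3 f(x) v(x) dx.
Integrate the LHS by parts once:
  ∫_0^1/3 −u'' v dx = −[u'(x) v(x)]_0^1/3 + ∫_0^1/3 u'(x) v'(x) dx.
Thus ∫_0^1/3 u'(x) v'(x) dx = ∫_0^1/3 f(x) v(x) dx + [u'(x) v(x)]_0^1/3.
Choose V so that boundary terms are either known or forced to vanish.
Mixed BC: u(0) = 0 (Dirichlet) and u'(1/3) = 2 (Neumann). Define V = {v ∈ H^1(0, 1/3) : v(0) = 0}. Then [u' v]_0^1/3 = u'(1/3)·v(1/3) − u'(0)·0 = 2·v(1/3).
Weak formulation: find u (satisfying any essential BC) such that ∫_0^1/3 u'(x) v'(x) dx = ∫_0^1/3 f v dx + 2·v(1/3) for all v ∈ V (Dirichlet at 0 absorbed into V; Neumann datum at x = 1/3 contributes the boundary term).
Substituting f(x) = 3*sin(6*π*x), the right-hand side is ∫_0^1/3 (3*sin(6*π*x)) v dx + 2·v(1/3).


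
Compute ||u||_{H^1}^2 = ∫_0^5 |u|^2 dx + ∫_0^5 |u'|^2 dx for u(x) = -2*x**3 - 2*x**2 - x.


||u||_{H^1}^2 = 2150705/21

The H^1 norm (squared) on an interval (0, L) is
  ||u||_{H^1}^2 = ∫_0^L u(x)^2 dx + ∫_0^L u'(x)^2 dx.
Compute u'(x) = -6*x**2 - 4*x - 1.
Then u(x)^2 = 4*x**6 + 8*x**5 + 8*x**4 + 4*x**3 + x**2 and u'(x)^2 = 36*x**4 + 48*x**3 + 28*x**2 + 8*x + 1.
Integrate each monomial from 0 to 5 using ∫_0^5 c·x^n dx = c·5^(n+1)/(n+1):
  ∫_0^5 u(x)^2 dx = ∫_0^5 (4*x^6 + 8*x^5 + 8*x^4 + 4*x^3 + x^2) dx. Term by term:
    ∫_0^5 4*x^6 dx = 312500/7;  ∫_0^5 8*x^5 dx = 62500/3;  ∫_0^5 8*x^4 dx = 5000;
    ∫_0^5 4*x^3 dx = 625;  ∫_0^5 x^2 dx = 125/3.
  Sum: 312500/7 + 62500/3 + 5000 + 625 + 125/3 = 498000/7.
  ∫_0^5 u'(x)^2 dx = ∫_0^5 (36*x^4 + 48*x^3 + 28*x^2 + 8*x + 1) dx. Term by term:
    ∫_0^5 36*x^4 dx = 22500;  ∫_0^5 48*x^3 dx = 7500;  ∫_0^5 28*x^2 dx = 3500/3;
    ∫_0^5 8*x dx = 100;  ∫_0^5 1 dx = 5.
  Sum: 22500 + 7500 + 3500/3 + 100 + 5 = 93815/3.
Adding: ||u||_{H^1}^2 = 498000/7 + 93815/3 = 2150705/21.


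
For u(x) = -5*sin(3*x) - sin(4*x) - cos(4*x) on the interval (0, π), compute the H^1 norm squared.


||u||_{H^1(0,π)}^2 = -1020/7 + 142*π

u'(x) = 4*sin(4*x) - 15*cos(3*x) - 4*cos(4*x).
Expand u² and (u')² and integrate term by term on (0, π), using: for integers n ≥ 1, ∫_0^π sin²(nx) dx = ∫_0^π cos²(nx) dx = π/2; for n ≠ n', ∫_0^π sin(nx)sin(n'x) dx = ∫_0^π cos(nx)cos(n'x) dx = 0; and by product-to-sum, ∫_0^π sin(nx)cos(n'x) dx = ½∫_0^π [sin((n+n')x) + sin((n−n')x)] dx, which is 0 when n+n' is even and 2n/(n²−n'²) when n+n' is odd (it need not vanish on (0, π)).
  u² squared terms: (-1)²·∫cos(4x)² dx = 1·π/2 = π/2;  (-1)²·∫sin(4x)² dx = 1·π/2 = π/2;  (-5)²·∫sin(3x)² dx = 25·π/2 = 25*π/2.
  u² cross terms: 2·(-1)·(-1)·∫cos(4x)·sin(4x) dx = 2·(0) = 0;  2·(-1)·(-5)·∫cos(4x)·sin(3x) dx = 10·(-6/7) = -60/7;  2·(-1)·(-5)·∫sin(4x)·sin(3x) dx = 10·(0) = 0.
  So ∫_0^π u² dx = π/2 + π/2 + 25*π/2 + 0 − 60/7 + 0 = -60/7 + 27*π/2.
  (u')² squared terms: (-15)²·∫cos(3x)² dx = 225·π/2 = 225*π/2;  (-4)²·∫cos(4x)² dx = 16·π/2 = 8*π;  (4)²·∫sin(4x)² dx = 16·π/2 = 8*π.
  (u')² cross terms: 2·(-15)·(-4)·∫cos(3x)·cos(4x) dx = 120·(0) = 0;  2·(-15)·(4)·∫cos(3x)·sin(4x) dx = -120·(8/7) = -960/7;  2·(-4)·(4)·∫cos(4x)·sin(4x) dx = -32·(0) = 0.
  So ∫_0^π (u')² dx = 225*π/2 + 8*π + 8*π + 0 − 960/7 + 0 = -960/7 + 257*π/2.
||u||_{H^1}^2 = (-60/7 + 27*π/2) + (-960/7 + 257*π/2) = -1020/7 + 142*π.


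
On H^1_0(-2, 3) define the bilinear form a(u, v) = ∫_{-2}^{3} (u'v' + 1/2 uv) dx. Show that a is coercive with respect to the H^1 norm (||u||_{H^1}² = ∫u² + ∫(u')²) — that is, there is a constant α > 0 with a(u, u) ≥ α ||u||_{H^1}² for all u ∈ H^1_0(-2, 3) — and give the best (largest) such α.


α = (π^2 + 25/2)/(π^2 + 25)

Coercivity of a(·,·) on H^1_0(-2, 3) means a(u, u) ≥ α ||u||_{H^1}² for every u ∈ H^1_0.
The interval has length L = 5, and Poincaré/coercivity depend only on L. Here a(u, u) = ∫(u')² + (1/2)·∫u².
Here 0 < c = 1/2 < 1. The condition a(u,u) ≥ α||u||_{H^1}² reads (1−α)∫(u')² ≥ (α−c)∫u². Any admissible α is ≤ 1 (rapidly oscillating u have ∫u²/∫(u')² → 0), and α = 1 would force 0 ≥ (1−c)∫u², impossible since c < 1; so 1−α > 0. By the sharp Poincaré inequality on H^1_0 of an interval of length L, ∫(u')² ≥ (π/L)²∫u² with equality for the first sine mode sin(π(x−x₀)/L) (x₀ the left endpoint), so the inequality holds for all u iff (1−α)(π/L)² ≥ α − c, i.e. α ≤ ((π/L)² + c)/((π/L)² + 1) = (1 + c(L/π)²)/(1 + (L/π)²). With (π/L)² = π^2/25 and c = 1/2, the largest admissible constant is α = ((π/L)² + c)/((π/L)² + 1).
Simplifying, α = (π^2 + 25/2)/(π^2 + 25).


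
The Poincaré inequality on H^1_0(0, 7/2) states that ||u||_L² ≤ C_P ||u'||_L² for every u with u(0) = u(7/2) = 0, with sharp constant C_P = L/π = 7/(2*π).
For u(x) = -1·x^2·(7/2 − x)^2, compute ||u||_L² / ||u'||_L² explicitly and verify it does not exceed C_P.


||u||_L² / ||u'||_L² = 7*sqrt(3)/12 < C_P = 7/(2*π).

u(x) = -1·x^2·(7/2 − x)^2, so u'(x) = x*(-8*x^2 + 42*x - 49)/2.
u(x) = -1·x^2·(7/2 − x)^2 vanishes at x = 0 and x = 7/2, so u ∈ H^1_0(0, 7/2). Differentiate via the product rule and integrate the resulting polynomials term by term.
  ∫_0^7/2 u² dx = ∫_0^7/2 (x^8 - 14*x^7 + 147*x^6/2 - 343*x^5/2 + 2401*x^4/16) dx. Term by term:
    ∫_0^7/2 x^8 dx = 40353607/4608;  ∫_0^7/2 -14*x^7 dx = -40353607/1024;  ∫_0^7/2 147*x^6/2 dx = 17294403/256;
    ∫_0^7/2 -343*x^5/2 dx = -40353607/768;  ∫_0^7/2 2401*x^4/16 dx = 40353607/2560.
  Sum: 40353607/4608 − 40353607/1024 + 17294403/256 − 40353607/768 + 40353607/2560 = 5764801/46080.
  ∫_0^7/2 (u')² dx = ∫_0^7/2 (16*x^6 - 168*x^5 + 637*x^4 - 1029*x^3 + 2401*x^2/4) dx. Term by term:
    ∫_0^7/2 16*x^6 dx = 117649/8;  ∫_0^7/2 -168*x^5 dx = -823543/16;  ∫_0^7/2 637*x^4 dx = 10706059/160;
    ∫_0^7/2 -1029*x^3 dx = -2470629/64;  ∫_0^7/2 2401*x^2/4 dx = 823543/96.
  Sum: 117649/8 − 823543/16 + 10706059/160 − 2470629/64 + 823543/96 = 117649/960.
∫_0^7/2 u² dx = 5764801/46080, so ||u||_L² = 2401*sqrt(5)/480.
∫_0^7/2 (u')² dx = 117649/960, so ||u'||_L² = 343*sqrt(15)/120.
Ratio ||u||_L² / ||u'||_L² = 7*sqrt(3)/12.
Sharp Poincaré constant on H^1_0(0, 7/2) is C_P = L/π = 7/(2*π), achieved by sin(2*π/7·x).
A polynomial bump cannot attain the sharp Poincaré constant (only the first sine eigenfunction does), so the ratio is strictly less than C_P, consistent with ||u||_L² ≤ C_P ||u'||_L².


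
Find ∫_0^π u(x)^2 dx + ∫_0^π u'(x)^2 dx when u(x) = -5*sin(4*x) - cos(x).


||u||_{H^1(0,π)}^2 = 32/3 + 427*π/2

u'(x) = sin(x) - 20*cos(4*x).
Expand u² and (u')² and integrate term by term on (0, π), using: for integers n ≥ 1, ∫_0^π sin²(nx) dx = ∫_0^π cos²(nx) dx = π/2; for n ≠ n', ∫_0^π sin(nx)sin(n'x) dx = ∫_0^π cos(nx)cos(n'x) dx = 0; and by product-to-sum, ∫_0^π sin(nx)cos(n'x) dx = ½∫_0^π [sin((n+n')x) + sin((n−n')x)] dx, which is 0 when n+n' is even and 2n/(n²−n'²) when n+n' is odd (it need not vanish on (0, π)).
  u² squared terms: (-1)²·∫cos(x)² dx = 1·π/2 = π/2;  (-5)²·∫sin(4x)² dx = 25·π/2 = 25*π/2.
  u² cross terms: 2·(-1)·(-5)·∫cos(x)·sin(4x) dx = 10·(8/15) = 16/3.
  So ∫_0^π u² dx = π/2 + 25*π/2 + 16/3 = 16/3 + 13*π.
  (u')² squared terms: (-20)²·∫cos(4x)² dx = 400·π/2 = 200*π;  (1)²·∫sin(x)² dx = 1·π/2 = π/2.
  (u')² cross terms: 2·(-20)·(1)·∫cos(4x)·sin(x) dx = -40·(-2/15) = 16/3.
  So ∫_0^π (u')² dx = 200*π + π/2 + 16/3 = 16/3 + 401*π/2.
||u||_{H^1}^2 = (16/3 + 13*π) + (16/3 + 401*π/2) = 32/3 + 427*π/2.


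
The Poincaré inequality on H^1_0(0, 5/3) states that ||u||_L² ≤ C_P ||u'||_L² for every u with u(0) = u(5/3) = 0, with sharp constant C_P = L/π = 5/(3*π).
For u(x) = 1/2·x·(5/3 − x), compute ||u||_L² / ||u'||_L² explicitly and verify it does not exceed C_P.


||u||_L² / ||u'||_L² = sqrt(10)/6 < C_P = 5/(3*π).

u(x) = 1/2·x·(5/3 − x), so u'(x) = 5/6 - x.
u(x) = 1/2·x·(5/3 − x) vanishes at x = 0 and x = 5/3, so u ∈ H^1_0(0, 5/3). Differentiate via the product rule and integrate the resulting polynomials term by term.
  ∫_0^5/3 u² dx = ∫_0^5/3 (x^4/4 - 5*x^3/6 + 25*x^2/36) dx. Term by term:
    ∫_0^5/3 x^4/4 dx = 625/972;  ∫_0^5/3 -5*x^3/6 dx = -3125/1944;  ∫_0^5/3 25*x^2/36 dx = 3125/2916.
  Sum: 625/972 − 3125/1944 + 3125/2916 = 625/5832.
  ∫_0^5/3 (u')² dx = ∫_0^5/3 (x^2 - 5*x/3 + 25/36) dx. Term by term:
    ∫_0^5/3 x^2 dx = 125/81;  ∫_0^5/3 -5*x/3 dx = -125/54;  ∫_0^5/3 25/36 dx = 125/108.
  Sum: 125/81 − 125/54 + 125/108 = 125/324.
∫_0^5/3 u² dx = 625/5832, so ||u||_L² = 25*sqrt(2)/108.
∫_0^5/3 (u')² dx = 125/324, so ||u'||_L² = 5*sqrt(5)/18.
Ratio ||u||_L² / ||u'||_L² = sqrt(10)/6.
Sharp Poincaré constant on H^1_0(0, 5/3) is C_P = L/π = 5/(3*π), achieved by sin(3*π/5·x).
A polynomial bump cannot attain the sharp Poincaré constant (only the first sine eigenfunction does), so the ratio is strictly less than C_P, consistent with ||u||_L² ≤ C_P ||u'||_L².


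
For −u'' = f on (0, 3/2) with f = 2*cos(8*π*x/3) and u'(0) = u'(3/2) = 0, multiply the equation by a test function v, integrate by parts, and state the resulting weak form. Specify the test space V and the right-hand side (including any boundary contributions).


V = H^1(0, 3/2) (no boundary constraint on v; u is determined up to an additive constant); weak form: ∫_0^3/2 u'v' dx = ∫_0^3/2 (2*cos(8*π*x/3)) v dx for all v ∈ V.

Multiply both sides by a test function v and integrate from 0 to 3/2:
  ∫_0^3/2 −u''(x) v(x) dx = ∫_0^3/2 f(x) v(x) dx.
Integrate the LHS by parts once:
  ∫_0^3/2 −u'' v dx = −[u'(x) v(x)]_0^3/2 + ∫_0^3/2 u'(x) v'(x) dx.
Thus ∫_0^3/2 u'(x) v'(x) dx = ∫_0^3/2 f(x) v(x) dx + [u'(x) v(x)]_0^3/2.
Choose V so that boundary terms are either known or forced to vanish.
u has homogeneous Neumann: u'(0) = u'(3/2) = 0. So [u' v]_0^3/2 = 0·v(3/2) − 0·v(0) = 0 for any v; take V = H^1(0, 3/2).
Weak formulation: find u (satisfying any essential BC) such that ∫_0^3/2 u'(x) v'(x) dx = ∫_0^3/2 f v dx for all v ∈ V (homogeneous Neumann, so boundary terms vanish).
Substituting f(x) = 2*cos(8*π*x/3), the right-hand side is ∫_0^3/2 (2*cos(8*π*x/3)) v dx.
Compatibility check (pure Neumann): taking v ≡ 1 ∈ V gives 0 = ∫_0^3/2 f dx + (0) − (0), i.e. ∫_0^3/2 f dx must equal u'(0) − u'(3/2) = 0. Indeed ∫_0^3/2 (2*cos(8*π*x/3)) dx = 0, so the data are compatible. The solution is then unique only up to an additive constant (fix it e.g. by requiring ∫_0^3/2 u dx = 0).


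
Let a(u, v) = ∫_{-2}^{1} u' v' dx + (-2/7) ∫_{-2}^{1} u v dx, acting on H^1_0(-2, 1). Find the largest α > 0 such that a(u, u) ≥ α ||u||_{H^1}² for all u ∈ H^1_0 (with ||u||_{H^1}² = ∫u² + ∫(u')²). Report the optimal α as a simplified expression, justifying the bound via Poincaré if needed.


α = (-18/7 + π^2)/(9 + π^2)

Coercivity of a(·,·) on H^1_0(-2, 1) means a(u, u) ≥ α ||u||_{H^1}² for every u ∈ H^1_0.
The interval has length L = 3, and Poincaré/coercivity depend only on L. Here a(u, u) = ∫(u')² + (-2/7)·∫u².
Here c = -2/7 < 0 with |c| < (π/L)² = π^2/9, so coercivity still holds. The condition a(u,u) ≥ α||u||_{H^1}² reads (1−α)∫(u')² ≥ (α−c)∫u². Any admissible α is ≤ 1 (rapidly oscillating u have ∫u²/∫(u')² → 0), and α = 1 would force 0 ≥ (1−c)∫u², impossible since c < 1; so 1−α > 0. By the sharp Poincaré inequality on H^1_0 of an interval of length L, ∫(u')² ≥ (π/L)²∫u² with equality for the first sine mode sin(π(x−x₀)/L) (x₀ the left endpoint), so the inequality holds for all u iff (1−α)(π/L)² ≥ α − c, i.e. α ≤ ((π/L)² + c)/((π/L)² + 1) = (1 + c(L/π)²)/(1 + (L/π)²). (Direct route, valid since c ≤ 0: Poincaré gives c∫u² ≥ c(L/π)²∫(u')², so a(u,u) ≥ (1 + c(L/π)²)∫(u')², while ||u||_{H^1}² ≤ (1 + (L/π)²)∫(u')²; dividing yields the same α.) With (π/L)² = π^2/9 and c = -2/7, the largest admissible constant is α = ((π/L)² + c)/((π/L)² + 1).
Simplifying, α = (-18/7 + π^2)/(9 + π^2).


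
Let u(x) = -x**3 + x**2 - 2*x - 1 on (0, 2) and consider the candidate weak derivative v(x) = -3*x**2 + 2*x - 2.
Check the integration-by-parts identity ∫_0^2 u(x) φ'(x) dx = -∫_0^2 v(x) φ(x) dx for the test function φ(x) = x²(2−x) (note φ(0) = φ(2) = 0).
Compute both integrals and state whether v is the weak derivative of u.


LHS = 88/15, RHS = 88/15. Yes, v = u' weakly.

u(x) = -x**3 + x**2 - 2*x - 1, classical derivative u'(x) = -3*x**2 + 2*x - 2.
φ(x) = x²(2−x), so φ'(x) = x*(4 - 3*x).
Note φ(0) = φ(2) = 0, so the boundary term u·φ vanishes.
LHS = ∫_0^2 u(x) φ'(x) dx = ∫_0^2 (3*x^5 - 7*x^4 + 10*x^3 - 5*x^2 - 4*x) dx. Term by term:
  ∫_0^2 3*x^5 dx = 32;  ∫_0^2 -7*x^4 dx = -224/5;  ∫_0^2 10*x^3 dx = 40;
  ∫_0^2 -5*x^2 dx = -40/3;  ∫_0^2 -4*x dx = -8.
Sum: 32 − 224/5 + 40 − 40/3 − 8 = 88/15.
So LHS = 88/15.
∫_0^2 v(x) φ(x) dx = ∫_0^2 (3*x^5 - 8*x^4 + 6*x^3 - 4*x^2) dx. Term by term:
  ∫_0^2 3*x^5 dx = 32;  ∫_0^2 -8*x^4 dx = -256/5;  ∫_0^2 6*x^3 dx = 24;
  ∫_0^2 -4*x^2 dx = -32/3.
Sum: 32 − 256/5 + 24 − 32/3 = -88/15.
So RHS = -∫_0^2 v(x) φ(x) dx = 88/15.
LHS = RHS, so the identity holds for this test φ.
Moreover u is smooth here and v(x) = u'(x) = -3*x**2 + 2*x - 2 pointwise, so the identity holds for every test function. Hence v is the weak derivative of u.


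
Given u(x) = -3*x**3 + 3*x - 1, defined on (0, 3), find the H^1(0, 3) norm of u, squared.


||u||_{H^1}^2 = 391521/70

The H^1 norm (squared) on an interval (0, L) is
  ||u||_{H^1}^2 = ∫_0^L u(x)^2 dx + ∫_0^L u'(x)^2 dx.
Compute u'(x) = 3 - 9*x**2.
Then u(x)^2 = 9*x**6 - 18*x**4 + 6*x**3 + 9*x**2 - 6*x + 1 and u'(x)^2 = 81*x**4 - 54*x**2 + 9.
Integrate each monomial from 0 to 3 using ∫_0^3 c·x^n dx = c·3^(n+1)/(n+1):
  ∫_0^3 u(x)^2 dx = ∫_0^3 (9*x^6 - 18*x^4 + 6*x^3 + 9*x^2 - 6*x + 1) dx. Term by term:
    ∫_0^3 9*x^6 dx = 19683/7;  ∫_0^3 -18*x^4 dx = -4374/5;  ∫_0^3 6*x^3 dx = 243/2;
    ∫_0^3 9*x^2 dx = 81;  ∫_0^3 -6*x dx = -27;  ∫_0^3 1 dx = 3.
  Sum: 19683/7 − 4374/5 + 243/2 + 81 − 27 + 3 = 148089/70.
  ∫_0^3 u'(x)^2 dx = ∫_0^3 (81*x^4 - 54*x^2 + 9) dx. Term by term:
    ∫_0^3 81*x^4 dx = 19683/5;  ∫_0^3 -54*x^2 dx = -486;  ∫_0^3 9 dx = 27.
  Sum: 19683/5 − 486 + 27 = 17388/5.
Adding: ||u||_{H^1}^2 = 148089/70 + 17388/5 = 391521/70.


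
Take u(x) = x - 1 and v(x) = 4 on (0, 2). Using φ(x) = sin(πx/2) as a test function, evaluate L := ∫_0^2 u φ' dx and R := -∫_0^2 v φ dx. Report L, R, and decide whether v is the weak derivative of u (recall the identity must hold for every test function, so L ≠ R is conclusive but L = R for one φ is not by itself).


LHS = -4/π, RHS = -16/π. No, v is not the weak derivative of u.

u(x) = x - 1, classical derivative u'(x) = 1.
φ(x) = sin(πx/2), so φ'(x) = π*cos(π*x/2)/2.
Note φ(0) = φ(2) = 0, so the boundary term u·φ vanishes.
LHS = ∫_0^2 u(x) φ'(x) dx = ∫_0^2 (π*x*cos(π*x/2)/2 - π*cos(π*x/2)/2) dx. Term by term:
  ∫_0^2 -π*cos(π*x/2)/2 dx = 0;  ∫_0^2 π*x*cos(π*x/2)/2 dx = -4/π.
Sum: 0 − 4/π = -4/π.
So LHS = -4/π.
∫_0^2 v(x) φ(x) dx = ∫_0^2 (4*sin(π*x/2)) dx. Term by term:
  ∫_0^2 4*sin(π*x/2) dx = 16/π.
So RHS = -∫_0^2 v(x) φ(x) dx = -16/π.
LHS − RHS = 12/π ≠ 0, so the identity fails.
(For a valid weak derivative the identity must hold for EVERY test function, in particular this one. The failure shows v is NOT the weak derivative of u.)
Correct weak derivative would be u'(x) = 1.


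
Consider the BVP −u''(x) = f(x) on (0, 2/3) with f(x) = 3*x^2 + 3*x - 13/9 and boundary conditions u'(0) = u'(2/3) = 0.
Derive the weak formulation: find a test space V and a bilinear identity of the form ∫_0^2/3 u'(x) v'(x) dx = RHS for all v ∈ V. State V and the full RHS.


V = H^1(0, 2/3) (no boundary constraint on v; u is determined up to an additive constant); weak form: ∫_0^2/3 u'v' dx = ∫_0^2/3 (3*x^2 + 3*x - 13/9) v dx for all v ∈ V.

Multiply both sides by a test function v and integrate from 0 to 2/3:
  ∫_0^2/3 −u''(x) v(x) dx = ∫_0^2/3 f(x) v(x) dx.
Integrate the LHS by parts once:
  ∫_0^2/3 −u'' v dx = −[u'(x) v(x)]_0^2/3 + ∫_0^2/3 u'(x) v'(x) dx.
Thus ∫_0^2/3 u'(x) v'(x) dx = ∫_0^2/3 f(x) v(x) dx + [u'(x) v(x)]_0^2/3.
Choose V so that boundary terms are either known or forced to vanish.
u has homogeneous Neumann: u'(0) = u'(2/3) = 0. So [u' v]_0^2/3 = 0·v(2/3) − 0·v(0) = 0 for any v; take V = H^1(0, 2/3).
Weak formulation: find u (satisfying any essential BC) such that ∫_0^2/3 u'(x) v'(x) dx = ∫_0^2/3 f v dx for all v ∈ V (homogeneous Neumann, so boundary terms vanish).
Substituting f(x) = 3*x^2 + 3*x - 13/9, the right-hand side is ∫_0^2/3 (3*x^2 + 3*x - 13/9) v dx.
Compatibility check (pure Neumann): taking v ≡ 1 ∈ V gives 0 = ∫_0^2/3 f dx + (0) − (0), i.e. ∫_0^2/3 f dx must equal u'(0) − u'(2/3) = 0. Indeed ∫_0^2/3 (3*x^2 + 3*x - 13/9) dx = 0, so the data are compatible. The solution is then unique only up to an additive constant (fix it e.g. by requiring ∫_0^2/3 u dx = 0).


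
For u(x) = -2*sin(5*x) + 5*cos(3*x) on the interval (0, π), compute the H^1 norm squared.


||u||_{H^1(0,π)}^2 = 177*π

u'(x) = -15*sin(3*x) - 10*cos(5*x).
Expand u² and (u')² and integrate term by term on (0, π), using: for integers n ≥ 1, ∫_0^π sin²(nx) dx = ∫_0^π cos²(nx) dx = π/2; for n ≠ n', ∫_0^π sin(nx)sin(n'x) dx = ∫_0^π cos(nx)cos(n'x) dx = 0; and by product-to-sum, ∫_0^π sin(nx)cos(n'x) dx = ½∫_0^π [sin((n+n')x) + sin((n−n')x)] dx, which is 0 when n+n' is even and 2n/(n²−n'²) when n+n' is odd (it need not vanish on (0, π)).
  u² squared terms: (-2)²·∫sin(5x)² dx = 4·π/2 = 2*π;  (5)²·∫cos(3x)² dx = 25·π/2 = 25*π/2.
  u² cross terms: 2·(-2)·(5)·∫sin(5x)·cos(3x) dx = -20·(0) = 0.
  So ∫_0^π u² dx = 2*π + 25*π/2 + 0 = 29*π/2.
  (u')² squared terms: (-15)²·∫sin(3x)² dx = 225·π/2 = 225*π/2;  (-10)²·∫cos(5x)² dx = 100·π/2 = 50*π.
  (u')² cross terms: 2·(-15)·(-10)·∫sin(3x)·cos(5x) dx = 300·(0) = 0.
  So ∫_0^π (u')² dx = 225*π/2 + 50*π + 0 = 325*π/2.
||u||_{H^1}^2 = (29*π/2) + (325*π/2) = 177*π.


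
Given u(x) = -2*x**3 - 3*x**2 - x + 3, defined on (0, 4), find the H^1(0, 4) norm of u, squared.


||u||_{H^1}^2 = 3419096/105

The H^1 norm (squared) on an interval (0, L) is
  ||u||_{H^1}^2 = ∫_0^L u(x)^2 dx + ∫_0^L u'(x)^2 dx.
Compute u'(x) = -6*x**2 - 6*x - 1.
Then u(x)^2 = 4*x**6 + 12*x**5 + 13*x**4 - 6*x**3 - 17*x**2 - 6*x + 9 and u'(x)^2 = 36*x**4 + 72*x**3 + 48*x**2 + 12*x + 1.
Integrate each monomial from 0 to 4 using ∫_0^4 c·x^n dx = c·4^(n+1)/(n+1):
  ∫_0^4 u(x)^2 dx = ∫_0^4 (4*x^6 + 12*x^5 + 13*x^4 - 6*x^3 - 17*x^2 - 6*x + 9) dx. Term by term:
    ∫_0^4 4*x^6 dx = 65536/7;  ∫_0^4 12*x^5 dx = 8192;  ∫_0^4 13*x^4 dx = 13312/5;
    ∫_0^4 -6*x^3 dx = -384;  ∫_0^4 -17*x^2 dx = -1088/3;  ∫_0^4 -6*x dx = -48;
    ∫_0^4 9 dx = 36.
  Sum: 65536/7 + 8192 + 13312/5 − 384 − 1088/3 − 48 + 36 = 2043092/105.
  ∫_0^4 u'(x)^2 dx = ∫_0^4 (36*x^4 + 72*x^3 + 48*x^2 + 12*x + 1) dx. Term by term:
    ∫_0^4 36*x^4 dx = 36864/5;  ∫_0^4 72*x^3 dx = 4608;  ∫_0^4 48*x^2 dx = 1024;
    ∫_0^4 12*x dx = 96;  ∫_0^4 1 dx = 4.
  Sum: 36864/5 + 4608 + 1024 + 96 + 4 = 65524/5.
Adding: ||u||_{H^1}^2 = 2043092/105 + 65524/5 = 3419096/105.


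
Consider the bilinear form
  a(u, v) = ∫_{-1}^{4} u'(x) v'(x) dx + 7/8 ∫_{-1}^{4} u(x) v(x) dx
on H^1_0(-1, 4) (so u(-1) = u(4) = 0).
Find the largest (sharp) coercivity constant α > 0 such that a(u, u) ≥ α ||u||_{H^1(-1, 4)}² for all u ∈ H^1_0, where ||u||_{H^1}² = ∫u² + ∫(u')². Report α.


α = (π^2 + 175/8)/(π^2 + 25)

Coercivity of a(·,·) on H^1_0(-1, 4) means a(u, u) ≥ α ||u||_{H^1}² for every u ∈ H^1_0.
The interval has length L = 5, and Poincaré/coercivity depend only on L. Here a(u, u) = ∫(u')² + (7/8)·∫u².
Here 0 < c = 7/8 < 1. The condition a(u,u) ≥ α||u||_{H^1}² reads (1−α)∫(u')² ≥ (α−c)∫u². Any admissible α is ≤ 1 (rapidly oscillating u have ∫u²/∫(u')² → 0), and α = 1 would force 0 ≥ (1−c)∫u², impossible since c < 1; so 1−α > 0. By the sharp Poincaré inequality on H^1_0 of an interval of length L, ∫(u')² ≥ (π/L)²∫u² with equality for the first sine mode sin(π(x−x₀)/L) (x₀ the left endpoint), so the inequality holds for all u iff (1−α)(π/L)² ≥ α − c, i.e. α ≤ ((π/L)² + c)/((π/L)² + 1) = (1 + c(L/π)²)/(1 + (L/π)²). With (π/L)² = π^2/25 and c = 7/8, the largest admissible constant is α = ((π/L)² + c)/((π/L)² + 1).
Simplifying, α = (π^2 + 175/8)/(π^2 + 25).


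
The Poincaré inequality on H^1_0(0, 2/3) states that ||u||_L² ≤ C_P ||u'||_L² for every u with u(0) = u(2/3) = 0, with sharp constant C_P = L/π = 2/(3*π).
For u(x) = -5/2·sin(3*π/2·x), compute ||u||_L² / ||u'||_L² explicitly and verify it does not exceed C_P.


||u||_L² / ||u'||_L² = 2/(3*π) = C_P.

u(x) = -5/2·sin(3*π/2·x), so u'(x) = -15*π*cos(3*π*x/2)/4.
Writing u(x) = A·sin(kπx/L) with A = -5/2 and k = 1, use ∫_0^L sin²(kπx/L) dx = L/2 and ∫_0^L cos²(kπx/L) dx = L/2.
u² = 25/4·sin²(3*π/2·x) and (u')² = 225*π^2/16·cos²(3*π/2·x), and each of sin², cos² integrates to L/2 = 1/3 over (0, 2/3).
∫_0^2/3 u² dx = 25/12, so ||u||_L² = 5*sqrt(3)/6.
∫_0^2/3 (u')² dx = 75*π^2/16, so ||u'||_L² = 5*sqrt(3)*π/4.
Ratio ||u||_L² / ||u'||_L² = 2/(3*π).
Sharp Poincaré constant on H^1_0(0, 2/3) is C_P = L/π = 2/(3*π), achieved by sin(3*π/2·x).
This is the k = 1 eigenfunction (up to amplitude), so the ratio equals the sharp Poincaré constant exactly.


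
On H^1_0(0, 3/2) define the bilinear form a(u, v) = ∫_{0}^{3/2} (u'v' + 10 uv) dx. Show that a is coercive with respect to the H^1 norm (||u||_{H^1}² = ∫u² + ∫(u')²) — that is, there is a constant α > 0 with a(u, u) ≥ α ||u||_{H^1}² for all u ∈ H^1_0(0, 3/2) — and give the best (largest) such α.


α = 1

Coercivity of a(·,·) on H^1_0(0, 3/2) means a(u, u) ≥ α ||u||_{H^1}² for every u ∈ H^1_0.
The interval has length L = 3/2, and Poincaré/coercivity depend only on L. Here a(u, u) = ∫(u')² + (10)·∫u².
Here c = 10 ≥ 1, so a(u,u) = ∫(u')² + c∫u² ≥ ∫(u')² + ∫u² = ||u||_{H^1}², i.e. α = 1 works. No larger α is possible: a(u,u) ≥ α||u||_{H^1}² means (1−α)∫(u')² ≥ (α−c)∫u², and for the modes u_n = sin(nπ(x−x₀)/L) (x₀ the left endpoint) one has ∫u_n²/∫(u_n')² = (L/(nπ))² → 0, so a(u_n,u_n)/||u_n||_{H^1}² → 1. Hence the optimal constant is α = 1.
Therefore α = 1.


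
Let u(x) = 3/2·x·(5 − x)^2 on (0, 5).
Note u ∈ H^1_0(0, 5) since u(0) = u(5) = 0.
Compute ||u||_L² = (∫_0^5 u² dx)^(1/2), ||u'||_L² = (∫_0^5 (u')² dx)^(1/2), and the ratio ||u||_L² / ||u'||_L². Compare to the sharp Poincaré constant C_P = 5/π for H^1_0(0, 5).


||u||_L² / ||u'||_L² = 5*sqrt(14)/14 < C_P = 5/π.

u(x) = 3/2·x·(5 − x)^2, so u'(x) = 9*x^2/2 - 30*x + 75/2.
u(x) = 3/2·x·(5 − x)^2 vanishes at x = 0 and x = 5, so u ∈ H^1_0(0, 5). Differentiate via the product rule and integrate the resulting polynomials term by term.
  ∫_0^5 u² dx = ∫_0^5 (9*x^6/4 - 45*x^5 + 675*x^4/2 - 1125*x^3 + 5625*x^2/4) dx. Term by term:
    ∫_0^5 9*x^6/4 dx = 703125/28;  ∫_0^5 -45*x^5 dx = -234375/2;  ∫_0^5 675*x^4/2 dx = 421875/2;
    ∫_0^5 -1125*x^3 dx = -703125/4;  ∫_0^5 5625*x^2/4 dx = 234375/4.
  Sum: 703125/28 − 234375/2 + 421875/2 − 703125/4 + 234375/4 = 46875/28.
  ∫_0^5 (u')² dx = ∫_0^5 (81*x^4/4 - 270*x^3 + 2475*x^2/2 - 2250*x + 5625/4) dx. Term by term:
    ∫_0^5 81*x^4/4 dx = 50625/4;  ∫_0^5 -270*x^3 dx = -84375/2;  ∫_0^5 2475*x^2/2 dx = 103125/2;
    ∫_0^5 -2250*x dx = -28125;  ∫_0^5 5625/4 dx = 28125/4.
  Sum: 50625/4 − 84375/2 + 103125/2 − 28125 + 28125/4 = 1875/2.
∫_0^5 u² dx = 46875/28, so ||u||_L² = 125*sqrt(21)/14.
∫_0^5 (u')² dx = 1875/2, so ||u'||_L² = 25*sqrt(6)/2.
Ratio ||u||_L² / ||u'||_L² = 5*sqrt(14)/14.
Sharp Poincaré constant on H^1_0(0, 5) is C_P = L/π = 5/π, achieved by sin(π/5·x).
A polynomial bump cannot attain the sharp Poincaré constant (only the first sine eigenfunction does), so the ratio is strictly less than C_P, consistent with ||u||_L² ≤ C_P ||u'||_L².


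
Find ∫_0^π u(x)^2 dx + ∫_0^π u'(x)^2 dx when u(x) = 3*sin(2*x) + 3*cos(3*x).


||u||_{H^1(0,π)}^2 = -144 + 135*π/2

u'(x) = -9*sin(3*x) + 6*cos(2*x).
Expand u² and (u')² and integrate term by term on (0, π), using: for integers n ≥ 1, ∫_0^π sin²(nx) dx = ∫_0^π cos²(nx) dx = π/2; for n ≠ n', ∫_0^π sin(nx)sin(n'x) dx = ∫_0^π cos(nx)cos(n'x) dx = 0; and by product-to-sum, ∫_0^π sin(nx)cos(n'x) dx = ½∫_0^π [sin((n+n')x) + sin((n−n')x)] dx, which is 0 when n+n' is even and 2n/(n²−n'²) when n+n' is odd (it need not vanish on (0, π)).
  u² squared terms: (3)²·∫cos(3x)² dx = 9·π/2 = 9*π/2;  (3)²·∫sin(2x)² dx = 9·π/2 = 9*π/2.
  u² cross terms: 2·(3)·(3)·∫cos(3x)·sin(2x) dx = 18·(-4/5) = -72/5.
  So ∫_0^π u² dx = 9*π/2 + 9*π/2 − 72/5 = -72/5 + 9*π.
  (u')² squared terms: (-9)²·∫sin(3x)² dx = 81·π/2 = 81*π/2;  (6)²·∫cos(2x)² dx = 36·π/2 = 18*π.
  (u')² cross terms: 2·(-9)·(6)·∫sin(3x)·cos(2x) dx = -108·(6/5) = -648/5.
  So ∫_0^π (u')² dx = 81*π/2 + 18*π − 648/5 = -648/5 + 117*π/2.
||u||_{H^1}^2 = (-72/5 + 9*π) + (-648/5 + 117*π/2) = -144 + 135*π/2.


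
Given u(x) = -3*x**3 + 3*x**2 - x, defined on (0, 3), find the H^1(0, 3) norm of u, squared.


||u||_{H^1}^2 = 239817/70

The H^1 norm (squared) on an interval (0, L) is
  ||u||_{H^1}^2 = ∫_0^L u(x)^2 dx + ∫_0^L u'(x)^2 dx.
Compute u'(x) = -9*x**2 + 6*x - 1.
Then u(x)^2 = 9*x**6 - 18*x**5 + 15*x**4 - 6*x**3 + x**2 and u'(x)^2 = 81*x**4 - 108*x**3 + 54*x**2 - 12*x + 1.
Integrate each monomial from 0 to 3 using ∫_0^3 c·x^n dx = c·3^(n+1)/(n+1):
  ∫_0^3 u(x)^2 dx = ∫_0^3 (9*x^6 - 18*x^5 + 15*x^4 - 6*x^3 + x^2) dx. Term by term:
    ∫_0^3 9*x^6 dx = 19683/7;  ∫_0^3 -18*x^5 dx = -2187;  ∫_0^3 15*x^4 dx = 729;
    ∫_0^3 -6*x^3 dx = -243/2;  ∫_0^3 x^2 dx = 9.
  Sum: 19683/7 − 2187 + 729 − 243/2 + 9 = 17379/14.
  ∫_0^3 u'(x)^2 dx = ∫_0^3 (81*x^4 - 108*x^3 + 54*x^2 - 12*x + 1) dx. Term by term:
    ∫_0^3 81*x^4 dx = 19683/5;  ∫_0^3 -108*x^3 dx = -2187;  ∫_0^3 54*x^2 dx = 486;
    ∫_0^3 -12*x dx = -54;  ∫_0^3 1 dx = 3.
  Sum: 19683/5 − 2187 + 486 − 54 + 3 = 10923/5.
Adding: ||u||_{H^1}^2 = 17379/14 + 10923/5 = 239817/70.


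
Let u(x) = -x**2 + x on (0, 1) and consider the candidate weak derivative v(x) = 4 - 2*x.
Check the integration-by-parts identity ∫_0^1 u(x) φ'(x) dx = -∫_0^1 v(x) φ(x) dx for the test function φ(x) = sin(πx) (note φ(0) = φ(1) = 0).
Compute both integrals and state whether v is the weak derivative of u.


LHS = 0, RHS = -6/π. No, v is not the weak derivative of u.

u(x) = -x**2 + x, classical derivative u'(x) = 1 - 2*x.
φ(x) = sin(πx), so φ'(x) = π*cos(π*x).
Note φ(0) = φ(1) = 0, so the boundary term u·φ vanishes.
LHS = ∫_0^1 u(x) φ'(x) dx = ∫_0^1 (-π*x^2*cos(π*x) + π*x*cos(π*x)) dx. Term by term:
  ∫_0^1 π*x*cos(π*x) dx = -2/π;  ∫_0^1 -π*x^2*cos(π*x) dx = 2/π.
Sum: -2/π + 2/π = 0.
So LHS = 0.
∫_0^1 v(x) φ(x) dx = ∫_0^1 (-2*x*sin(π*x) + 4*sin(π*x)) dx. Term by term:
  ∫_0^1 4*sin(π*x) dx = 8/π;  ∫_0^1 -2*x*sin(π*x) dx = -2/π.
Sum: 8/π − 2/π = 6/π.
So RHS = -∫_0^1 v(x) φ(x) dx = -6/π.
LHS − RHS = 6/π ≠ 0, so the identity fails.
(For a valid weak derivative the identity must hold for EVERY test function, in particular this one. The failure shows v is NOT the weak derivative of u.)
Correct weak derivative would be u'(x) = 1 - 2*x.


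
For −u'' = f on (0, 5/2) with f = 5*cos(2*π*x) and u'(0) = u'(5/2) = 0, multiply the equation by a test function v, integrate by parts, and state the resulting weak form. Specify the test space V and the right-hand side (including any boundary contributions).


V = H^1(0, 5/2) (no boundary constraint on v; u is determined up to an additive constant); weak form: ∫_0^5/2 u'v' dx = ∫_0^5/2 (5*cos(2*π*x)) v dx for all v ∈ V.

Multiply both sides by a test function v and integrate from 0 to 5/2:
  ∫_0^5/2 −u''(x) v(x) dx = ∫_0^5/2 f(x) v(x) dx.
Integrate the LHS by parts once:
  ∫_0^5/2 −u'' v dx = −[u'(x) v(x)]_0^5/2 + ∫_0^5/2 u'(x) v'(x) dx.
Thus ∫_0^5/2 u'(x) v'(x) dx = ∫_0^5/2 f(x) v(x) dx + [u'(x) v(x)]_0^5/2.
Choose V so that boundary terms are either known or forced to vanish.
u has homogeneous Neumann: u'(0) = u'(5/2) = 0. So [u' v]_0^5/2 = 0·v(5/2) − 0·v(0) = 0 for any v; take V = H^1(0, 5/2).
Weak formulation: find u (satisfying any essential BC) such that ∫_0^5/2 u'(x) v'(x) dx = ∫_0^5/2 f v dx for all v ∈ V (homogeneous Neumann, so boundary terms vanish).
Substituting f(x) = 5*cos(2*π*x), the right-hand side is ∫_0^5/2 (5*cos(2*π*x)) v dx.
Compatibility check (pure Neumann): taking v ≡ 1 ∈ V gives 0 = ∫_0^5/2 f dx + (0) − (0), i.e. ∫_0^5/2 f dx must equal u'(0) − u'(5/2) = 0. Indeed ∫_0^5/2 (5*cos(2*π*x)) dx = 0, so the data are compatible. The solution is then unique only up to an additive constant (fix it e.g. by requiring ∫_0^5/2 u dx = 0).


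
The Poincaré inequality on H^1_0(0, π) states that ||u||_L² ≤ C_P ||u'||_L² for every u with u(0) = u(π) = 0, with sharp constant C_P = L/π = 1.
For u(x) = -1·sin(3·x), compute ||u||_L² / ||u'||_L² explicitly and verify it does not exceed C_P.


||u||_L² / ||u'||_L² = 1/3 < C_P = 1.

u(x) = -1·sin(3·x), so u'(x) = -3*cos(3*x).
Writing u(x) = A·sin(kπx/L) with A = -1 and k = 3, use ∫_0^L sin²(kπx/L) dx = L/2 and ∫_0^L cos²(kπx/L) dx = L/2.
u² = 1·sin²(3·x) and (u')² = 9·cos²(3·x), and each of sin², cos² integrates to L/2 = π/2 over (0, π).
∫_0^π u² dx = π/2, so ||u||_L² = sqrt(2)*sqrt(π)/2.
∫_0^π (u')² dx = 9*π/2, so ||u'||_L² = 3*sqrt(2)*sqrt(π)/2.
Ratio ||u||_L² / ||u'||_L² = 1/3.
Sharp Poincaré constant on H^1_0(0, π) is C_P = L/π = 1, achieved by sin(x).
This is the k = 3 harmonic; the ratio L/(kπ) is strictly less than C_P = L/π, consistent with the sharp inequality ||u||_L² ≤ C_P ||u'||_L².


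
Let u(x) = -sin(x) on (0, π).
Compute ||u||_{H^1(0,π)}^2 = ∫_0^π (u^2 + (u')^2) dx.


||u||_{H^1(0,π)}^2 = π

u'(x) = -cos(x).
Expand u² and (u')² and integrate term by term on (0, π), using: for integers n ≥ 1, ∫_0^π sin²(nx) dx = ∫_0^π cos²(nx) dx = π/2; for n ≠ n', ∫_0^π sin(nx)sin(n'x) dx = ∫_0^π cos(nx)cos(n'x) dx = 0; and by product-to-sum, ∫_0^π sin(nx)cos(n'x) dx = ½∫_0^π [sin((n+n')x) + sin((n−n')x)] dx, which is 0 when n+n' is even and 2n/(n²−n'²) when n+n' is odd (it need not vanish on (0, π)).
  u² squared terms: (-1)²·∫sin(x)² dx = 1·π/2 = π/2.
  So ∫_0^π u² dx = π/2.
  (u')² squared terms: (-1)²·∫cos(x)² dx = 1·π/2 = π/2.
  So ∫_0^π (u')² dx = π/2.
||u||_{H^1}^2 = (π/2) + (π/2) = π.


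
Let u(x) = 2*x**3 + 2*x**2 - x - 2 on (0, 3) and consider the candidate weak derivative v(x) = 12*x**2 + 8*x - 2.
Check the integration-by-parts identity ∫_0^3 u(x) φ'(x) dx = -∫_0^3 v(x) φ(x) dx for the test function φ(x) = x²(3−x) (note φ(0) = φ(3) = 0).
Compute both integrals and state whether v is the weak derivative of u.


LHS = -3753/20, RHS = -3753/10. No, v is not the weak derivative of u.

u(x) = 2*x**3 + 2*x**2 - x - 2, classical derivative u'(x) = 6*x**2 + 4*x - 1.
φ(x) = x²(3−x), so φ'(x) = 3*x*(2 - x).
Note φ(0) = φ(3) = 0, so the boundary term u·φ vanishes.
LHS = ∫_0^3 u(x) φ'(x) dx = ∫_0^3 (-6*x^5 + 6*x^4 + 15*x^3 - 12*x) dx. Term by term:
  ∫_0^3 -6*x^5 dx = -729;  ∫_0^3 6*x^4 dx = 1458/5;  ∫_0^3 15*x^3 dx = 1215/4;
  ∫_0^3 -12*x dx = -54.
Sum: -729 + 1458/5 + 1215/4 − 54 = -3753/20.
So LHS = -3753/20.
∫_0^3 v(x) φ(x) dx = ∫_0^3 (-12*x^5 + 28*x^4 + 26*x^3 - 6*x^2) dx. Term by term:
  ∫_0^3 -12*x^5 dx = -1458;  ∫_0^3 28*x^4 dx = 6804/5;  ∫_0^3 26*x^3 dx = 1053/2;
  ∫_0^3 -6*x^2 dx = -54.
Sum: -1458 + 6804/5 + 1053/2 − 54 = 3753/10.
So RHS = -∫_0^3 v(x) φ(x) dx = -3753/10.
LHS − RHS = 3753/20 ≠ 0, so the identity fails.
(For a valid weak derivative the identity must hold for EVERY test function, in particular this one. The failure shows v is NOT the weak derivative of u.)
Correct weak derivative would be u'(x) = 6*x**2 + 4*x - 1.


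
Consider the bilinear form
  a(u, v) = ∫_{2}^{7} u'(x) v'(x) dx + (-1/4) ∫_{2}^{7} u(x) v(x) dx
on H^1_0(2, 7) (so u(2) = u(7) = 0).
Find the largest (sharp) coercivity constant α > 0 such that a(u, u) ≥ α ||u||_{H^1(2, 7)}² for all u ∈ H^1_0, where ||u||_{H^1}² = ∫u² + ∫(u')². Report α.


α = (-25/4 + π^2)/(π^2 + 25)

Coercivity of a(·,·) on H^1_0(2, 7) means a(u, u) ≥ α ||u||_{H^1}² for every u ∈ H^1_0.
The interval has length L = 5, and Poincaré/coercivity depend only on L. Here a(u, u) = ∫(u')² + (-1/4)·∫u².
Here c = -1/4 < 0 with |c| < (π/L)² = π^2/25, so coercivity still holds. The condition a(u,u) ≥ α||u||_{H^1}² reads (1−α)∫(u')² ≥ (α−c)∫u². Any admissible α is ≤ 1 (rapidly oscillating u have ∫u²/∫(u')² → 0), and α = 1 would force 0 ≥ (1−c)∫u², impossible since c < 1; so 1−α > 0. By the sharp Poincaré inequality on H^1_0 of an interval of length L, ∫(u')² ≥ (π/L)²∫u² with equality for the first sine mode sin(π(x−x₀)/L) (x₀ the left endpoint), so the inequality holds for all u iff (1−α)(π/L)² ≥ α − c, i.e. α ≤ ((π/L)² + c)/((π/L)² + 1) = (1 + c(L/π)²)/(1 + (L/π)²). (Direct route, valid since c ≤ 0: Poincaré gives c∫u² ≥ c(L/π)²∫(u')², so a(u,u) ≥ (1 + c(L/π)²)∫(u')², while ||u||_{H^1}² ≤ (1 + (L/π)²)∫(u')²; dividing yields the same α.) With (π/L)² = π^2/25 and c = -1/4, the largest admissible constant is α = ((π/L)² + c)/((π/L)² + 1).
Simplifying, α = (-25/4 + π^2)/(π^2 + 25).


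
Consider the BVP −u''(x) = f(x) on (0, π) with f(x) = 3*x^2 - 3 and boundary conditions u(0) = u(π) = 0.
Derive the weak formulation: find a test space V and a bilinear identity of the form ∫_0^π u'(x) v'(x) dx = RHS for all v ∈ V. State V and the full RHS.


V = H^1_0(0, π) (so v(0) = v(π) = 0); weak form: ∫_0^π u'v' dx = ∫_0^π (3*x^2 - 3) v dx for all v ∈ V.

Multiply both sides by a test function v and integrate from 0 to π:
  ∫_0^π −u''(x) v(x) dx = ∫_0^π f(x) v(x) dx.
Integrate the LHS by parts once:
  ∫_0^π −u'' v dx = −[u'(x) v(x)]_0^π + ∫_0^π u'(x) v'(x) dx.
Thus ∫_0^π u'(x) v'(x) dx = ∫_0^π f(x) v(x) dx + [u'(x) v(x)]_0^π.
Choose V so that boundary terms are either known or forced to vanish.
u is Dirichlet: u(0) = u(π) = 0. Let V = H^1_0(0, π); then v(0) = v(π) = 0, and [u' v]_0^π = 0.
Weak formulation: find u (satisfying any essential BC) such that ∫_0^π u'(x) v'(x) dx = ∫_0^π f v dx for all v ∈ V.
Substituting f(x) = 3*x^2 - 3, the right-hand side is ∫_0^π (3*x^2 - 3) v dx.
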